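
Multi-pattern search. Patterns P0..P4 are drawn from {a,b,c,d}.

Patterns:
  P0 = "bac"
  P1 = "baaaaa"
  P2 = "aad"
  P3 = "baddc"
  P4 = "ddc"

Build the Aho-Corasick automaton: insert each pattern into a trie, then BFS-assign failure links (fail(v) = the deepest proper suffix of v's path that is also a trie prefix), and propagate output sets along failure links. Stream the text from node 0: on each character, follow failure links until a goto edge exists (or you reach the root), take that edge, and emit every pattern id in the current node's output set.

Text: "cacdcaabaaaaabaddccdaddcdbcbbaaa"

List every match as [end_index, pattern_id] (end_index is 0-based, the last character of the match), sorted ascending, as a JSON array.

Construct AC machine:
Trie nodes:
  n0 'ε': a→8 b→1 d→14
  n1 'b': a→2
  n2 'ba': a→4 c→3 d→11
  n3 'bac': ·  ←P0
  n4 'baa': a→5
  n5 'baaa': a→6
  n6 'baaaa': a→7
  n7 'baaaaa': ·  ←P1
  n8 'a': a→9
  n9 'aa': d→10
  n10 'aad': ·  ←P2
  n11 'bad': d→12
  n12 'badd': c→13
  n13 'baddc': ·  ←P3
  n14 'd': d→15
  n15 'dd': c→16
  n16 'ddc': ·  ←P4

BFS fail/out derivation:
  n1('b'): parent n0 fail=0; on 'b' 0 → fail=0;  out ∅∪∅=∅
  n8('a'): parent n0 fail=0; on 'a' 0 → fail=0;  out ∅∪∅=∅
  n14('d'): parent n0 fail=0; on 'd' 0 → fail=0;  out ∅∪∅=∅
  n2('ba'): parent n1 fail=0; on 'a' 0 → fail=8;  out ∅∪∅=∅
  n9('aa'): parent n8 fail=0; on 'a' 0 → fail=8;  out ∅∪∅=∅
  n15('dd'): parent n14 fail=0; on 'd' 0 → fail=14;  out ∅∪∅=∅
  n3('bac'): parent n2 fail=8; on 'c' 8→0 → fail=0;  out {0}∪∅={0}
  n4('baa'): parent n2 fail=8; on 'a' 8 → fail=9;  out ∅∪∅=∅
  n10('aad'): parent n9 fail=8; on 'd' 8→0 → fail=14;  out {2}∪∅={2}
  n11('bad'): parent n2 fail=8; on 'd' 8→0 → fail=14;  out ∅∪∅=∅
  n16('ddc'): parent n15 fail=14; on 'c' 14→0 → fail=0;  out {4}∪∅={4}
  n5('baaa'): parent n4 fail=9; on 'a' 9→8 → fail=9;  out ∅∪∅=∅
  n12('badd'): parent n11 fail=14; on 'd' 14 → fail=15;  out ∅∪∅=∅
  n6('baaaa'): parent n5 fail=9; on 'a' 9→8 → fail=9;  out ∅∪∅=∅
  n13('baddc'): parent n12 fail=15; on 'c' 15 → fail=16;  out {3}∪{4}={3,4}
  n7('baaaaa'): parent n6 fail=9; on 'a' 9→8 → fail=9;  out {1}∪∅={1}

Text stream:
i=0 'c': node 0→0
i=1 'a': node 0→8
i=2 'c': node 8→0 (fail-walked)
i=3 'd': node 0→14
i=4 'c': node 14→0 (fail-walked)
i=5 'a': node 0→8
i=6 'a': node 8→9
i=7 'b': node 9→1 (fail-walked)
i=8 'a': node 1→2
i=9 'a': node 2→4
i=10 'a': node 4→5
i=11 'a': node 5→6
i=12 'a': node 6→7  emit P1@[7:12]
i=13 'b': node 7→1 (fail-walked)
i=14 'a': node 1→2
i=15 'd': node 2→11
i=16 'd': node 11→12
i=17 'c': node 12→13  emit P3@[13:17],P4@[15:17]
i=18 'c': node 13→0 (fail-walked)
i=19 'd': node 0→14
i=20 'a': node 14→8 (fail-walked)
i=21 'd': node 8→14 (fail-walked)
i=22 'd': node 14→15
i=23 'c': node 15→16  emit P4@[21:23]
i=24 'd': node 16→14 (fail-walked)
i=25 'b': node 14→1 (fail-walked)
i=26 'c': node 1→0 (fail-walked)
i=27 'b': node 0→1
i=28 'b': node 1→1 (fail-walked)
i=29 'a': node 1→2
i=30 'a': node 2→4
i=31 'a': node 4→5

Matches: [[12,1],[17,3],[17,4],[23,4]]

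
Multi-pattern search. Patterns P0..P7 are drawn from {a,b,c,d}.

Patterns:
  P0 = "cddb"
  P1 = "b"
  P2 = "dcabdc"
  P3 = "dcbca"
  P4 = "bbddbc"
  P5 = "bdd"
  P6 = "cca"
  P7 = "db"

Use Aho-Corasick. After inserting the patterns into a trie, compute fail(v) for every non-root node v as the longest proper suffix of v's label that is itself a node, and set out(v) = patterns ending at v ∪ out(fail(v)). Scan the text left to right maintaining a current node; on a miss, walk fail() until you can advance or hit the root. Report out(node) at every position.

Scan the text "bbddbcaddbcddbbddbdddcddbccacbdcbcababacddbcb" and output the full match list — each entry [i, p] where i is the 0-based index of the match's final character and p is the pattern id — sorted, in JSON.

Build:
Trie (insert patterns):
  0='ε' goto b→5 c→1 d→6
  1='c' goto c→22 d→2
  2='cd' goto d→3
  3='cdd' goto b→4
  4='cddb' goto ·  ←P0
  5='b' goto b→15 d→20  ←P1
  6='d' goto b→24 c→7
  7='dc' goto a→8 b→12
  8='dca' goto b→9
  9='dcab' goto d→10
  10='dcabd' goto c→11
  11='dcabdc' goto ·  ←P2
  12='dcb' goto c→13
  13='dcbc' goto a→14
  14='dcbca' goto ·  ←P3
  15='bb' goto d→16
  16='bbd' goto d→17
  17='bbdd' goto b→18
  18='bbddb' goto c→19
  19='bbddbc' goto ·  ←P4
  20='bd' goto d→21
  21='bdd' goto ·  ←P5
  22='cc' goto a→23
  23='cca' goto ·  ←P6
  24='db' goto ·  ←P7

BFS fail/out derivation:
  fail(1) 'c': from fail(0)=0 chase 'c': 0 ⇒ 0;  out=∅∪out(0)=∅
  fail(5) 'b': from fail(0)=0 chase 'b': 0 ⇒ 0;  out={1}∪out(0)={1}
  fail(6) 'd': from fail(0)=0 chase 'd': 0 ⇒ 0;  out=∅∪out(0)=∅
  fail(2) 'cd': from fail(1)=0 chase 'd': 0 ⇒ 6;  out=∅∪out(6)=∅
  fail(7) 'dc': from fail(6)=0 chase 'c': 0 ⇒ 1;  out=∅∪out(1)=∅
  fail(15) 'bb': from fail(5)=0 chase 'b': 0 ⇒ 5;  out=∅∪out(5)={1}
  fail(20) 'bd': from fail(5)=0 chase 'd': 0 ⇒ 6;  out=∅∪out(6)=∅
  fail(22) 'cc': from fail(1)=0 chase 'c': 0 ⇒ 1;  out=∅∪out(1)=∅
  fail(24) 'db': from fail(6)=0 chase 'b': 0 ⇒ 5;  out={7}∪out(5)={1,7}
  fail(3) 'cdd': from fail(2)=6 chase 'd': 6→0 ⇒ 6;  out=∅∪out(6)=∅
  fail(8) 'dca': from fail(7)=1 chase 'a': 1→0 ⇒ 0;  out=∅∪out(0)=∅
  fail(12) 'dcb': from fail(7)=1 chase 'b': 1→0 ⇒ 5;  out=∅∪out(5)={1}
  fail(16) 'bbd': from fail(15)=5 chase 'd': 5 ⇒ 20;  out=∅∪out(20)=∅
  fail(21) 'bdd': from fail(20)=6 chase 'd': 6→0 ⇒ 6;  out={5}∪out(6)={5}
  fail(23) 'cca': from fail(22)=1 chase 'a': 1→0 ⇒ 0;  out={6}∪out(0)={6}
  fail(4) 'cddb': from fail(3)=6 chase 'b': 6 ⇒ 24;  out={0}∪out(24)={0,1,7}
  fail(9) 'dcab': from fail(8)=0 chase 'b': 0 ⇒ 5;  out=∅∪out(5)={1}
  fail(13) 'dcbc': from fail(12)=5 chase 'c': 5→0 ⇒ 1;  out=∅∪out(1)=∅
  fail(17) 'bbdd': from fail(16)=20 chase 'd': 20 ⇒ 21;  out=∅∪out(21)={5}
  fail(10) 'dcabd': from fail(9)=5 chase 'd': 5 ⇒ 20;  out=∅∪out(20)=∅
  fail(14) 'dcbca': from fail(13)=1 chase 'a': 1→0 ⇒ 0;  out={3}∪out(0)={3}
  fail(18) 'bbddb': from fail(17)=21 chase 'b': 21→6 ⇒ 24;  out=∅∪out(24)={1,7}
  fail(11) 'dcabdc': from fail(10)=20 chase 'c': 20→6 ⇒ 7;  out={2}∪out(7)={2}
  fail(19) 'bbddbc': from fail(18)=24 chase 'c': 24→5→0 ⇒ 1;  out={4}∪out(1)={4}

Run:
pos 0 'b': at 5  emit P1@[0:0]
pos 1 'b': at 15  emit P1@[1:1]
pos 2 'd': at 16
pos 3 'd': at 17  emit P5@[1:3]
pos 4 'b': at 18  emit P1@[4:4],P7@[3:4]
pos 5 'c': at 19  emit P4@[0:5]
pos 6 'a': at 0 ·f
pos 7 'd': at 6
pos 8 'd': at 6 ·f
pos 9 'b': at 24  emit P1@[9:9],P7@[8:9]
pos 10 'c': at 1 ·f
pos 11 'd': at 2
pos 12 'd': at 3
pos 13 'b': at 4  emit P0@[10:13],P1@[13:13],P7@[12:13]
pos 14 'b': at 15 ·f  emit P1@[14:14]
pos 15 'd': at 16
pos 16 'd': at 17  emit P5@[14:16]
pos 17 'b': at 18  emit P1@[17:17],P7@[16:17]
pos 18 'd': at 20 ·f
pos 19 'd': at 21  emit P5@[17:19]
pos 20 'd': at 6 ·f
pos 21 'c': at 7
pos 22 'd': at 2 ·f
pos 23 'd': at 3
pos 24 'b': at 4  emit P0@[21:24],P1@[24:24],P7@[23:24]
pos 25 'c': at 1 ·f
pos 26 'c': at 22
pos 27 'a': at 23  emit P6@[25:27]
pos 28 'c': at 1 ·f
pos 29 'b': at 5 ·f  emit P1@[29:29]
pos 30 'd': at 20
pos 31 'c': at 7 ·f
pos 32 'b': at 12  emit P1@[32:32]
pos 33 'c': at 13
pos 34 'a': at 14  emit P3@[30:34]
pos 35 'b': at 5 ·f  emit P1@[35:35]
pos 36 'a': at 0 ·f
pos 37 'b': at 5  emit P1@[37:37]
pos 38 'a': at 0 ·f
pos 39 'c': at 1
pos 40 'd': at 2
pos 41 'd': at 3
pos 42 'b': at 4  emit P0@[39:42],P1@[42:42],P7@[41:42]
pos 43 'c': at 1 ·f
pos 44 'b': at 5 ·f  emit P1@[44:44]

Matches: [[0,1],[1,1],[3,5],[4,1],[4,7],[5,4],[9,1],[9,7],[13,0],[13,1],[13,7],[14,1],[16,5],[17,1],[17,7],[19,5],[24,0],[24,1],[24,7],[27,6],[29,1],[32,1],[34,3],[35,1],[37,1],[42,0],[42,1],[42,7],[44,1]]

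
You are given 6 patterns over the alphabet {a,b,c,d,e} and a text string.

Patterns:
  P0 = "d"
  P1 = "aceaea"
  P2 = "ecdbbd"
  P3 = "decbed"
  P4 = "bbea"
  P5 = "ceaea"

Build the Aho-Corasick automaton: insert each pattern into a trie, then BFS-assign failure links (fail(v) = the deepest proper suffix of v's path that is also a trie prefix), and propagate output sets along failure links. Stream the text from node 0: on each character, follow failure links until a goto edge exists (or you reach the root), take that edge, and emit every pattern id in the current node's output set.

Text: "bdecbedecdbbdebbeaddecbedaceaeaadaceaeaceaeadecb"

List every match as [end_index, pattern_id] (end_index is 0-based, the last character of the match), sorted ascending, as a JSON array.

Build automaton:
Trie (insert patterns):
  0='ε' goto a→2 b→19 c→23 d→1 e→8
  1='d' goto e→14  ←P0
  2='a' goto c→3
  3='ac' goto e→4
  4='ace' goto a→5
  5='acea' goto e→6
  6='aceae' goto a→7
  7='aceaea' goto ·  ←P1
  8='e' goto c→9
  9='ec' goto d→10
  10='ecd' goto b→11
  11='ecdb' goto b→12
  12='ecdbb' goto d→13
  13='ecdbbd' goto ·  ←P2
  14='de' goto c→15
  15='dec' goto b→16
  16='decb' goto e→17
  17='decbe' goto d→18
  18='decbed' goto ·  ←P3
  19='b' goto b→20
  20='bb' goto e→21
  21='bbe' goto a→22
  22='bbea' goto ·  ←P4
  23='c' goto e→24
  24='ce' goto a→25
  25='cea' goto e→26
  26='ceae' goto a→27
  27='ceaea' goto ·  ←P5

Failure links (BFS by depth):
  n1('d'): parent n0 fail=0; on 'd' 0 → fail=0;  out {0}∪∅={0}
  n2('a'): parent n0 fail=0; on 'a' 0 → fail=0;  out ∅∪∅=∅
  n8('e'): parent n0 fail=0; on 'e' 0 → fail=0;  out ∅∪∅=∅
  n19('b'): parent n0 fail=0; on 'b' 0 → fail=0;  out ∅∪∅=∅
  n23('c'): parent n0 fail=0; on 'c' 0 → fail=0;  out ∅∪∅=∅
  n3('ac'): parent n2 fail=0; on 'c' 0 → fail=23;  out ∅∪∅=∅
  n9('ec'): parent n8 fail=0; on 'c' 0 → fail=23;  out ∅∪∅=∅
  n14('de'): parent n1 fail=0; on 'e' 0 → fail=8;  out ∅∪∅=∅
  n20('bb'): parent n19 fail=0; on 'b' 0 → fail=19;  out ∅∪∅=∅
  n24('ce'): parent n23 fail=0; on 'e' 0 → fail=8;  out ∅∪∅=∅
  n4('ace'): parent n3 fail=23; on 'e' 23 → fail=24;  out ∅∪∅=∅
  n10('ecd'): parent n9 fail=23; on 'd' 23→0 → fail=1;  out ∅∪{0}={0}
  n15('dec'): parent n14 fail=8; on 'c' 8 → fail=9;  out ∅∪∅=∅
  n21('bbe'): parent n20 fail=19; on 'e' 19→0 → fail=8;  out ∅∪∅=∅
  n25('cea'): parent n24 fail=8; on 'a' 8→0 → fail=2;  out ∅∪∅=∅
  n5('acea'): parent n4 fail=24; on 'a' 24 → fail=25;  out ∅∪∅=∅
  n11('ecdb'): parent n10 fail=1; on 'b' 1→0 → fail=19;  out ∅∪∅=∅
  n16('decb'): parent n15 fail=9; on 'b' 9→23→0 → fail=19;  out ∅∪∅=∅
  n22('bbea'): parent n21 fail=8; on 'a' 8→0 → fail=2;  out {4}∪∅={4}
  n26('ceae'): parent n25 fail=2; on 'e' 2→0 → fail=8;  out ∅∪∅=∅
  n6('aceae'): parent n5 fail=25; on 'e' 25 → fail=26;  out ∅∪∅=∅
  n12('ecdbb'): parent n11 fail=19; on 'b' 19 → fail=20;  out ∅∪∅=∅
  n17('decbe'): parent n16 fail=19; on 'e' 19→0 → fail=8;  out ∅∪∅=∅
  n27('ceaea'): parent n26 fail=8; on 'a' 8→0 → fail=2;  out {5}∪∅={5}
  n7('aceaea'): parent n6 fail=26; on 'a' 26 → fail=27;  out {1}∪{5}={1,5}
  n13('ecdbbd'): parent n12 fail=20; on 'd' 20→19→0 → fail=1;  out {2}∪{0}={0,2}
  n18('decbed'): parent n17 fail=8; on 'd' 8→0 → fail=1;  out {3}∪{0}={0,3}

Run:
i=0 'b': node 0→19
i=1 'd': node 19→1 ·f  emit P0@[1:1]
i=2 'e': node 1→14
i=3 'c': node 14→15
i=4 'b': node 15→16
i=5 'e': node 16→17
i=6 'd': node 17→18  emit P0@[6:6],P3@[1:6]
i=7 'e': node 18→14 ·f
i=8 'c': node 14→15
i=9 'd': node 15→10 ·f  emit P0@[9:9]
i=10 'b': node 10→11
i=11 'b': node 11→12
i=12 'd': node 12→13  emit P0@[12:12],P2@[7:12]
i=13 'e': node 13→14 ·f
i=14 'b': node 14→19 ·f
i=15 'b': node 19→20
i=16 'e': node 20→21
i=17 'a': node 21→22  emit P4@[14:17]
i=18 'd': node 22→1 ·f  emit P0@[18:18]
i=19 'd': node 1→1 ·f  emit P0@[19:19]
i=20 'e': node 1→14
i=21 'c': node 14→15
i=22 'b': node 15→16
i=23 'e': node 16→17
i=24 'd': node 17→18  emit P0@[24:24],P3@[19:24]
i=25 'a': node 18→2 ·f
i=26 'c': node 2→3
i=27 'e': node 3→4
i=28 'a': node 4→5
i=29 'e': node 5→6
i=30 'a': node 6→7  emit P1@[25:30],P5@[26:30]
i=31 'a': node 7→2 ·f
i=32 'd': node 2→1 ·f  emit P0@[32:32]
i=33 'a': node 1→2 ·f
i=34 'c': node 2→3
i=35 'e': node 3→4
i=36 'a': node 4→5
i=37 'e': node 5→6
i=38 'a': node 6→7  emit P1@[33:38],P5@[34:38]
i=39 'c': node 7→3 ·f
i=40 'e': node 3→4
i=41 'a': node 4→5
i=42 'e': node 5→6
i=43 'a': node 6→7  emit P1@[38:43],P5@[39:43]
i=44 'd': node 7→1 ·f  emit P0@[44:44]
i=45 'e': node 1→14
i=46 'c': node 14→15
i=47 'b': node 15→16

All matches (sorted): [[1,0],[6,0],[6,3],[9,0],[12,0],[12,2],[17,4],[18,0],[19,0],[24,0],[24,3],[30,1],[30,5],[32,0],[38,1],[38,5],[43,1],[43,5],[44,0]]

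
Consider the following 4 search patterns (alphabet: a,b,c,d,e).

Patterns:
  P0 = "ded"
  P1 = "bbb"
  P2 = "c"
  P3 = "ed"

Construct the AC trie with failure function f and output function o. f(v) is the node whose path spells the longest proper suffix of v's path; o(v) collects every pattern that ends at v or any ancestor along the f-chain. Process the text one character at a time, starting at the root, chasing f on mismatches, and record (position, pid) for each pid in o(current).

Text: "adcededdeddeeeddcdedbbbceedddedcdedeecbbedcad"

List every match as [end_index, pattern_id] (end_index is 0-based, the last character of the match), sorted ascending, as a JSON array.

Construct AC machine:
Trie (insert patterns):
  n0 'ε': b→4 c→7 d→1 e→8
  n1 'd': e→2
  n2 'de': d→3
  n3 'ded': ·  [P0 ends]
  n4 'b': b→5
  n5 'bb': b→6
  n6 'bbb': ·  [P1 ends]
  n7 'c': ·  [P2 ends]
  n8 'e': d→9
  n9 'ed': ·  [P3 ends]

Failure links (BFS by depth):
  fail(1) 'd': from fail(0)=0 chase 'd': 0 ⇒ 0;  out=∅∪out(0)=∅
  fail(4) 'b': from fail(0)=0 chase 'b': 0 ⇒ 0;  out=∅∪out(0)=∅
  fail(7) 'c': from fail(0)=0 chase 'c': 0 ⇒ 0;  out={2}∪out(0)={2}
  fail(8) 'e': from fail(0)=0 chase 'e': 0 ⇒ 0;  out=∅∪out(0)=∅
  fail(2) 'de': from fail(1)=0 chase 'e': 0 ⇒ 8;  out=∅∪out(8)=∅
  fail(5) 'bb': from fail(4)=0 chase 'b': 0 ⇒ 4;  out=∅∪out(4)=∅
  fail(9) 'ed': from fail(8)=0 chase 'd': 0 ⇒ 1;  out={3}∪out(1)={3}
  fail(3) 'ded': from fail(2)=8 chase 'd': 8 ⇒ 9;  out={0}∪out(9)={0,3}
  fail(6) 'bbb': from fail(5)=4 chase 'b': 4 ⇒ 5;  out={1}∪out(5)={1}

Run:
[0] read 'a'  n0⇒n0
[1] read 'd'  n0⇒n1
[2] read 'c'  n1⇒n7 (via fail)  ** P2@[2:2]
[3] read 'e'  n7⇒n8 (via fail)
[4] read 'd'  n8⇒n9  ** P3@[3:4]
[5] read 'e'  n9⇒n2 (via fail)
[6] read 'd'  n2⇒n3  ** P0@[4:6],P3@[5:6]
[7] read 'd'  n3⇒n1 (via fail)
[8] read 'e'  n1⇒n2
[9] read 'd'  n2⇒n3  ** P0@[7:9],P3@[8:9]
[10] read 'd'  n3⇒n1 (via fail)
[11] read 'e'  n1⇒n2
[12] read 'e'  n2⇒n8 (via fail)
[13] read 'e'  n8⇒n8 (via fail)
[14] read 'd'  n8⇒n9  ** P3@[13:14]
[15] read 'd'  n9⇒n1 (via fail)
[16] read 'c'  n1⇒n7 (via fail)  ** P2@[16:16]
[17] read 'd'  n7⇒n1 (via fail)
[18] read 'e'  n1⇒n2
[19] read 'd'  n2⇒n3  ** P0@[17:19],P3@[18:19]
[20] read 'b'  n3⇒n4 (via fail)
[21] read 'b'  n4⇒n5
[22] read 'b'  n5⇒n6  ** P1@[20:22]
[23] read 'c'  n6⇒n7 (via fail)  ** P2@[23:23]
[24] read 'e'  n7⇒n8 (via fail)
[25] read 'e'  n8⇒n8 (via fail)
[26] read 'd'  n8⇒n9  ** P3@[25:26]
[27] read 'd'  n9⇒n1 (via fail)
[28] read 'd'  n1⇒n1 (via fail)
[29] read 'e'  n1⇒n2
[30] read 'd'  n2⇒n3  ** P0@[28:30],P3@[29:30]
[31] read 'c'  n3⇒n7 (via fail)  ** P2@[31:31]
[32] read 'd'  n7⇒n1 (via fail)
[33] read 'e'  n1⇒n2
[34] read 'd'  n2⇒n3  ** P0@[32:34],P3@[33:34]
[35] read 'e'  n3⇒n2 (via fail)
[36] read 'e'  n2⇒n8 (via fail)
[37] read 'c'  n8⇒n7 (via fail)  ** P2@[37:37]
[38] read 'b'  n7⇒n4 (via fail)
[39] read 'b'  n4⇒n5
[40] read 'e'  n5⇒n8 (via fail)
[41] read 'd'  n8⇒n9  ** P3@[40:41]
[42] read 'c'  n9⇒n7 (via fail)  ** P2@[42:42]
[43] read 'a'  n7⇒n0 (via fail)
[44] read 'd'  n0⇒n1

All matches (sorted): [[2,2],[4,3],[6,0],[6,3],[9,0],[9,3],[14,3],[16,2],[19,0],[19,3],[22,1],[23,2],[26,3],[30,0],[30,3],[31,2],[34,0],[34,3],[37,2],[41,3],[42,2]]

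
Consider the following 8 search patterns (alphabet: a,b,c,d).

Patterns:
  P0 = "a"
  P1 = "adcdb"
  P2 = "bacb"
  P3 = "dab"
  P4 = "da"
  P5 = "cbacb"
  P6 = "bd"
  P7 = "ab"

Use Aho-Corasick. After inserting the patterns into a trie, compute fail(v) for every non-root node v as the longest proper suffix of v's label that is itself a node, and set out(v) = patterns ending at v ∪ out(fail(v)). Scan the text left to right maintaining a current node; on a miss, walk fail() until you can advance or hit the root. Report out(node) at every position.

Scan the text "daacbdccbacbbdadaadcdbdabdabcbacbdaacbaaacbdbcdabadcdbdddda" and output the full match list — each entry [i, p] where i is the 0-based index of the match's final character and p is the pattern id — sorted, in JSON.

Build automaton:
Trie (insert patterns):
  n0 'ε': a→1 b→6 c→13 d→10
  n1 'a': b→19 d→2  ←P0
  n2 'ad': c→3
  n3 'adc': d→4
  n4 'adcd': b→5
  n5 'adcdb': ·  ←P1
  n6 'b': a→7 d→18
  n7 'ba': c→8
  n8 'bac': b→9
  n9 'bacb': ·  ←P2
  n10 'd': a→11
  n11 'da': b→12  ←P4
  n12 'dab': ·  ←P3
  n13 'c': b→14
  n14 'cb': a→15
  n15 'cba': c→16
  n16 'cbac': b→17
  n17 'cbacb': ·  ←P5
  n18 'bd': ·  ←P6
  n19 'ab': ·  ←P7

Failure links (BFS by depth):
  fail(1) 'a': from fail(0)=0 chase 'a': 0 ⇒ 0;  out={0}∪out(0)={0}
  fail(6) 'b': from fail(0)=0 chase 'b': 0 ⇒ 0;  out=∅∪out(0)=∅
  fail(10) 'd': from fail(0)=0 chase 'd': 0 ⇒ 0;  out=∅∪out(0)=∅
  fail(13) 'c': from fail(0)=0 chase 'c': 0 ⇒ 0;  out=∅∪out(0)=∅
  fail(2) 'ad': from fail(1)=0 chase 'd': 0 ⇒ 10;  out=∅∪out(10)=∅
  fail(7) 'ba': from fail(6)=0 chase 'a': 0 ⇒ 1;  out=∅∪out(1)={0}
  fail(11) 'da': from fail(10)=0 chase 'a': 0 ⇒ 1;  out={4}∪out(1)={0,4}
  fail(14) 'cb': from fail(13)=0 chase 'b': 0 ⇒ 6;  out=∅∪out(6)=∅
  fail(18) 'bd': from fail(6)=0 chase 'd': 0 ⇒ 10;  out={6}∪out(10)={6}
  fail(19) 'ab': from fail(1)=0 chase 'b': 0 ⇒ 6;  out={7}∪out(6)={7}
  fail(3) 'adc': from fail(2)=10 chase 'c': 10→0 ⇒ 13;  out=∅∪out(13)=∅
  fail(8) 'bac': from fail(7)=1 chase 'c': 1→0 ⇒ 13;  out=∅∪out(13)=∅
  fail(12) 'dab': from fail(11)=1 chase 'b': 1 ⇒ 19;  out={3}∪out(19)={3,7}
  fail(15) 'cba': from fail(14)=6 chase 'a': 6 ⇒ 7;  out=∅∪out(7)={0}
  fail(4) 'adcd': from fail(3)=13 chase 'd': 13→0 ⇒ 10;  out=∅∪out(10)=∅
  fail(9) 'bacb': from fail(8)=13 chase 'b': 13 ⇒ 14;  out={2}∪out(14)={2}
  fail(16) 'cbac': from fail(15)=7 chase 'c': 7 ⇒ 8;  out=∅∪out(8)=∅
  fail(5) 'adcdb': from fail(4)=10 chase 'b': 10→0 ⇒ 6;  out={1}∪out(6)={1}
  fail(17) 'cbacb': from fail(16)=8 chase 'b': 8 ⇒ 9;  out={5}∪out(9)={2,5}

Scan:
[0] read 'd'  n0⇒n10
[1] read 'a'  n10⇒n11  ** P0@[1:1],P4@[0:1]
[2] read 'a'  n11⇒n1 ·f  ** P0@[2:2]
[3] read 'c'  n1⇒n13 ·f
[4] read 'b'  n13⇒n14
[5] read 'd'  n14⇒n18 ·f  ** P6@[4:5]
[6] read 'c'  n18⇒n13 ·f
[7] read 'c'  n13⇒n13 ·f
[8] read 'b'  n13⇒n14
[9] read 'a'  n14⇒n15  ** P0@[9:9]
[10] read 'c'  n15⇒n16
[11] read 'b'  n16⇒n17  ** P2@[8:11],P5@[7:11]
[12] read 'b'  n17⇒n6 ·f
[13] read 'd'  n6⇒n18  ** P6@[12:13]
[14] read 'a'  n18⇒n11 ·f  ** P0@[14:14],P4@[13:14]
[15] read 'd'  n11⇒n2 ·f
[16] read 'a'  n2⇒n11 ·f  ** P0@[16:16],P4@[15:16]
[17] read 'a'  n11⇒n1 ·f  ** P0@[17:17]
[18] read 'd'  n1⇒n2
[19] read 'c'  n2⇒n3
[20] read 'd'  n3⇒n4
[21] read 'b'  n4⇒n5  ** P1@[17:21]
[22] read 'd'  n5⇒n18 ·f  ** P6@[21:22]
[23] read 'a'  n18⇒n11 ·f  ** P0@[23:23],P4@[22:23]
[24] read 'b'  n11⇒n12  ** P3@[22:24],P7@[23:24]
[25] read 'd'  n12⇒n18 ·f  ** P6@[24:25]
[26] read 'a'  n18⇒n11 ·f  ** P0@[26:26],P4@[25:26]
[27] read 'b'  n11⇒n12  ** P3@[25:27],P7@[26:27]
[28] read 'c'  n12⇒n13 ·f
[29] read 'b'  n13⇒n14
[30] read 'a'  n14⇒n15  ** P0@[30:30]
[31] read 'c'  n15⇒n16
[32] read 'b'  n16⇒n17  ** P2@[29:32],P5@[28:32]
[33] read 'd'  n17⇒n18 ·f  ** P6@[32:33]
[34] read 'a'  n18⇒n11 ·f  ** P0@[34:34],P4@[33:34]
[35] read 'a'  n11⇒n1 ·f  ** P0@[35:35]
[36] read 'c'  n1⇒n13 ·f
[37] read 'b'  n13⇒n14
[38] read 'a'  n14⇒n15  ** P0@[38:38]
[39] read 'a'  n15⇒n1 ·f  ** P0@[39:39]
[40] read 'a'  n1⇒n1 ·f  ** P0@[40:40]
[41] read 'c'  n1⇒n13 ·f
[42] read 'b'  n13⇒n14
[43] read 'd'  n14⇒n18 ·f  ** P6@[42:43]
[44] read 'b'  n18⇒n6 ·f
[45] read 'c'  n6⇒n13 ·f
[46] read 'd'  n13⇒n10 ·f
[47] read 'a'  n10⇒n11  ** P0@[47:47],P4@[46:47]
[48] read 'b'  n11⇒n12  ** P3@[46:48],P7@[47:48]
[49] read 'a'  n12⇒n7 ·f  ** P0@[49:49]
[50] read 'd'  n7⇒n2 ·f
[51] read 'c'  n2⇒n3
[52] read 'd'  n3⇒n4
[53] read 'b'  n4⇒n5  ** P1@[49:53]
[54] read 'd'  n5⇒n18 ·f  ** P6@[53:54]
[55] read 'd'  n18⇒n10 ·f
[56] read 'd'  n10⇒n10 ·f
[57] read 'd'  n10⇒n10 ·f
[58] read 'a'  n10⇒n11  ** P0@[58:58],P4@[57:58]

Matches: [[1,0],[1,4],[2,0],[5,6],[9,0],[11,2],[11,5],[13,6],[14,0],[14,4],[16,0],[16,4],[17,0],[21,1],[22,6],[23,0],[23,4],[24,3],[24,7],[25,6],[26,0],[26,4],[27,3],[27,7],[30,0],[32,2],[32,5],[33,6],[34,0],[34,4],[35,0],[38,0],[39,0],[40,0],[43,6],[47,0],[47,4],[48,3],[48,7],[49,0],[53,1],[54,6],[58,0],[58,4]]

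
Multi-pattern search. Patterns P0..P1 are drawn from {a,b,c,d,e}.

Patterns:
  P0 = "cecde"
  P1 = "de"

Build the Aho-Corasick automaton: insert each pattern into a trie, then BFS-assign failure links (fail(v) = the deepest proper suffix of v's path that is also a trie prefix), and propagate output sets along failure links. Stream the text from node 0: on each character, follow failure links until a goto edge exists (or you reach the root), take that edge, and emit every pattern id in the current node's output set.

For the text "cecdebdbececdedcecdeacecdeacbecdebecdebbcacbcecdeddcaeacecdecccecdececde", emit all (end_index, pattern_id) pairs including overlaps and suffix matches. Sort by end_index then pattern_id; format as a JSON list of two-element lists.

Build automaton:
Trie nodes:
  n0 'ε': c→1 d→6
  n1 'c': e→2
  n2 'ce': c→3
  n3 'cec': d→4
  n4 'cecd': e→5
  n5 'cecde': ·  [P0 ends]
  n6 'd': e→7
  n7 'de': ·  [P1 ends]

BFS fail/out derivation:
  n1('c'): parent n0 fail=0; on 'c' 0 → fail=0;  out ∅∪∅=∅
  n6('d'): parent n0 fail=0; on 'd' 0 → fail=0;  out ∅∪∅=∅
  n2('ce'): parent n1 fail=0; on 'e' 0 → fail=0;  out ∅∪∅=∅
  n7('de'): parent n6 fail=0; on 'e' 0 → fail=0;  out {1}∪∅={1}
  n3('cec'): parent n2 fail=0; on 'c' 0 → fail=1;  out ∅∪∅=∅
  n4('cecd'): parent n3 fail=1; on 'd' 1→0 → fail=6;  out ∅∪∅=∅
  n5('cecde'): parent n4 fail=6; on 'e' 6 → fail=7;  out {0}∪{1}={0,1}

Scan:
i=0 'c': node 0→1
i=1 'e': node 1→2
i=2 'c': node 2→3
i=3 'd': node 3→4
i=4 'e': node 4→5  emit P0@[0:4],P1@[3:4]
i=5 'b': node 5→0 (fail-walked)
i=6 'd': node 0→6
i=7 'b': node 6→0 (fail-walked)
i=8 'e': node 0→0
i=9 'c': node 0→1
i=10 'e': node 1→2
i=11 'c': node 2→3
i=12 'd': node 3→4
i=13 'e': node 4→5  emit P0@[9:13],P1@[12:13]
i=14 'd': node 5→6 (fail-walked)
i=15 'c': node 6→1 (fail-walked)
i=16 'e': node 1→2
i=17 'c': node 2→3
i=18 'd': node 3→4
i=19 'e': node 4→5  emit P0@[15:19],P1@[18:19]
i=20 'a': node 5→0 (fail-walked)
i=21 'c': node 0→1
i=22 'e': node 1→2
i=23 'c': node 2→3
i=24 'd': node 3→4
i=25 'e': node 4→5  emit P0@[21:25],P1@[24:25]
i=26 'a': node 5→0 (fail-walked)
i=27 'c': node 0→1
i=28 'b': node 1→0 (fail-walked)
i=29 'e': node 0→0
i=30 'c': node 0→1
i=31 'd': node 1→6 (fail-walked)
i=32 'e': node 6→7  emit P1@[31:32]
i=33 'b': node 7→0 (fail-walked)
i=34 'e': node 0→0
i=35 'c': node 0→1
i=36 'd': node 1→6 (fail-walked)
i=37 'e': node 6→7  emit P1@[36:37]
i=38 'b': node 7→0 (fail-walked)
i=39 'b': node 0→0
i=40 'c': node 0→1
i=41 'a': node 1→0 (fail-walked)
i=42 'c': node 0→1
i=43 'b': node 1→0 (fail-walked)
i=44 'c': node 0→1
i=45 'e': node 1→2
i=46 'c': node 2→3
i=47 'd': node 3→4
i=48 'e': node 4→5  emit P0@[44:48],P1@[47:48]
i=49 'd': node 5→6 (fail-walked)
i=50 'd': node 6→6 (fail-walked)
i=51 'c': node 6→1 (fail-walked)
i=52 'a': node 1→0 (fail-walked)
i=53 'e': node 0→0
i=54 'a': node 0→0
i=55 'c': node 0→1
i=56 'e': node 1→2
i=57 'c': node 2→3
i=58 'd': node 3→4
i=59 'e': node 4→5  emit P0@[55:59],P1@[58:59]
i=60 'c': node 5→1 (fail-walked)
i=61 'c': node 1→1 (fail-walked)
i=62 'c': node 1→1 (fail-walked)
i=63 'e': node 1→2
i=64 'c': node 2→3
i=65 'd': node 3→4
i=66 'e': node 4→5  emit P0@[62:66],P1@[65:66]
i=67 'c': node 5→1 (fail-walked)
i=68 'e': node 1→2
i=69 'c': node 2→3
i=70 'd': node 3→4
i=71 'e': node 4→5  emit P0@[67:71],P1@[70:71]

All matches (sorted): [[4,0],[4,1],[13,0],[13,1],[19,0],[19,1],[25,0],[25,1],[32,1],[37,1],[48,0],[48,1],[59,0],[59,1],[66,0],[66,1],[71,0],[71,1]]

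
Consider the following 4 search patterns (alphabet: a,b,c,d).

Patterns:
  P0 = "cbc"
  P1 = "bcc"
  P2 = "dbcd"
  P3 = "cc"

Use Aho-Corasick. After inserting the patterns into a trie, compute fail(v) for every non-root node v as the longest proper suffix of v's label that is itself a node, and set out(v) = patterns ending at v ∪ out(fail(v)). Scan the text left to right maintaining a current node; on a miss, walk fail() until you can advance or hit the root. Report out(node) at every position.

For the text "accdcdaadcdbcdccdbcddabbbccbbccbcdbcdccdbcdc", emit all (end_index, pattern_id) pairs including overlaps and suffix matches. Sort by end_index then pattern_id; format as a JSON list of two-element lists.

Construct AC machine:
Trie nodes:
  n0 'ε': b→4 c→1 d→7
  n1 'c': b→2 c→11
  n2 'cb': c→3
  n3 'cbc': ·  [P0 ends]
  n4 'b': c→5
  n5 'bc': c→6
  n6 'bcc': ·  [P1 ends]
  n7 'd': b→8
  n8 'db': c→9
  n9 'dbc': d→10
  n10 'dbcd': ·  [P2 ends]
  n11 'cc': ·  [P3 ends]

BFS fail/out derivation:
  n1('c'): parent n0 fail=0; on 'c' 0 → fail=0;  out ∅∪∅=∅
  n4('b'): parent n0 fail=0; on 'b' 0 → fail=0;  out ∅∪∅=∅
  n7('d'): parent n0 fail=0; on 'd' 0 → fail=0;  out ∅∪∅=∅
  n2('cb'): parent n1 fail=0; on 'b' 0 → fail=4;  out ∅∪∅=∅
  n5('bc'): parent n4 fail=0; on 'c' 0 → fail=1;  out ∅∪∅=∅
  n8('db'): parent n7 fail=0; on 'b' 0 → fail=4;  out ∅∪∅=∅
  n11('cc'): parent n1 fail=0; on 'c' 0 → fail=1;  out {3}∪∅={3}
  n3('cbc'): parent n2 fail=4; on 'c' 4 → fail=5;  out {0}∪∅={0}
  n6('bcc'): parent n5 fail=1; on 'c' 1 → fail=11;  out {1}∪{3}={1,3}
  n9('dbc'): parent n8 fail=4; on 'c' 4 → fail=5;  out ∅∪∅=∅
  n10('dbcd'): parent n9 fail=5; on 'd' 5→1→0 → fail=7;  out {2}∪∅={2}

Text stream:
pos 0 'a': at 0
pos 1 'c': at 1
pos 2 'c': at 11  → match P3@[1:2]
pos 3 'd': at 7 (via fail)
pos 4 'c': at 1 (via fail)
pos 5 'd': at 7 (via fail)
pos 6 'a': at 0 (via fail)
pos 7 'a': at 0
pos 8 'd': at 7
pos 9 'c': at 1 (via fail)
pos 10 'd': at 7 (via fail)
pos 11 'b': at 8
pos 12 'c': at 9
pos 13 'd': at 10  → match P2@[10:13]
pos 14 'c': at 1 (via fail)
pos 15 'c': at 11  → match P3@[14:15]
pos 16 'd': at 7 (via fail)
pos 17 'b': at 8
pos 18 'c': at 9
pos 19 'd': at 10  → match P2@[16:19]
pos 20 'd': at 7 (via fail)
pos 21 'a': at 0 (via fail)
pos 22 'b': at 4
pos 23 'b': at 4 (via fail)
pos 24 'b': at 4 (via fail)
pos 25 'c': at 5
pos 26 'c': at 6  → match P1@[24:26],P3@[25:26]
pos 27 'b': at 2 (via fail)
pos 28 'b': at 4 (via fail)
pos 29 'c': at 5
pos 30 'c': at 6  → match P1@[28:30],P3@[29:30]
pos 31 'b': at 2 (via fail)
pos 32 'c': at 3  → match P0@[30:32]
pos 33 'd': at 7 (via fail)
pos 34 'b': at 8
pos 35 'c': at 9
pos 36 'd': at 10  → match P2@[33:36]
pos 37 'c': at 1 (via fail)
pos 38 'c': at 11  → match P3@[37:38]
pos 39 'd': at 7 (via fail)
pos 40 'b': at 8
pos 41 'c': at 9
pos 42 'd': at 10  → match P2@[39:42]
pos 43 'c': at 1 (via fail)

Matches: [[2,3],[13,2],[15,3],[19,2],[26,1],[26,3],[30,1],[30,3],[32,0],[36,2],[38,3],[42,2]]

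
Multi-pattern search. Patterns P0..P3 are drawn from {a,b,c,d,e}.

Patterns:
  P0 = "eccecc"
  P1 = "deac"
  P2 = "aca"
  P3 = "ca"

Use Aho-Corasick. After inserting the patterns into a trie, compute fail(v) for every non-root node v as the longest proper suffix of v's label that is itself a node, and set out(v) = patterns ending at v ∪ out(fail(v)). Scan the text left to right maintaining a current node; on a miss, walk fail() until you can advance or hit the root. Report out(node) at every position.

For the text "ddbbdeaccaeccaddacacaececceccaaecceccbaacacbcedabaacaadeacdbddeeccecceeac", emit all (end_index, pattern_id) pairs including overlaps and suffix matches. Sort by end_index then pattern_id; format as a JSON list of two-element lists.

Construct AC machine:
Trie (insert patterns):
  n0 'ε': a→11 c→14 d→7 e→1
  n1 'e': c→2
  n2 'ec': c→3
  n3 'ecc': e→4
  n4 'ecce': c→5
  n5 'eccec': c→6
  n6 'eccecc': ·  [P0 ends]
  n7 'd': e→8
  n8 'de': a→9
  n9 'dea': c→10
  n10 'deac': ·  [P1 ends]
  n11 'a': c→12
  n12 'ac': a→13
  n13 'aca': ·  [P2 ends]
  n14 'c': a→15
  n15 'ca': ·  [P3 ends]

BFS fail/out derivation:
  fail(1) 'e': from fail(0)=0 chase 'e': 0 ⇒ 0;  out=∅∪out(0)=∅
  fail(7) 'd': from fail(0)=0 chase 'd': 0 ⇒ 0;  out=∅∪out(0)=∅
  fail(11) 'a': from fail(0)=0 chase 'a': 0 ⇒ 0;  out=∅∪out(0)=∅
  fail(14) 'c': from fail(0)=0 chase 'c': 0 ⇒ 0;  out=∅∪out(0)=∅
  fail(2) 'ec': from fail(1)=0 chase 'c': 0 ⇒ 14;  out=∅∪out(14)=∅
  fail(8) 'de': from fail(7)=0 chase 'e': 0 ⇒ 1;  out=∅∪out(1)=∅
  fail(12) 'ac': from fail(11)=0 chase 'c': 0 ⇒ 14;  out=∅∪out(14)=∅
  fail(15) 'ca': from fail(14)=0 chase 'a': 0 ⇒ 11;  out={3}∪out(11)={3}
  fail(3) 'ecc': from fail(2)=14 chase 'c': 14→0 ⇒ 14;  out=∅∪out(14)=∅
  fail(9) 'dea': from fail(8)=1 chase 'a': 1→0 ⇒ 11;  out=∅∪out(11)=∅
  fail(13) 'aca': from fail(12)=14 chase 'a': 14 ⇒ 15;  out={2}∪out(15)={2,3}
  fail(4) 'ecce': from fail(3)=14 chase 'e': 14→0 ⇒ 1;  out=∅∪out(1)=∅
  fail(10) 'deac': from fail(9)=11 chase 'c': 11 ⇒ 12;  out={1}∪out(12)={1}
  fail(5) 'eccec': from fail(4)=1 chase 'c': 1 ⇒ 2;  out=∅∪out(2)=∅
  fail(6) 'eccecc': from fail(5)=2 chase 'c': 2 ⇒ 3;  out={0}∪out(3)={0}

Scan:
[0] read 'd'  n0⇒n7
[1] read 'd'  n7⇒n7 ·f
[2] read 'b'  n7⇒n0 ·f
[3] read 'b'  n0⇒n0
[4] read 'd'  n0⇒n7
[5] read 'e'  n7⇒n8
[6] read 'a'  n8⇒n9
[7] read 'c'  n9⇒n10  ** P1@[4:7]
[8] read 'c'  n10⇒n14 ·f
[9] read 'a'  n14⇒n15  ** P3@[8:9]
[10] read 'e'  n15⇒n1 ·f
[11] read 'c'  n1⇒n2
[12] read 'c'  n2⇒n3
[13] read 'a'  n3⇒n15 ·f  ** P3@[12:13]
[14] read 'd'  n15⇒n7 ·f
[15] read 'd'  n7⇒n7 ·f
[16] read 'a'  n7⇒n11 ·f
[17] read 'c'  n11⇒n12
[18] read 'a'  n12⇒n13  ** P2@[16:18],P3@[17:18]
[19] read 'c'  n13⇒n12 ·f
[20] read 'a'  n12⇒n13  ** P2@[18:20],P3@[19:20]
[21] read 'e'  n13⇒n1 ·f
[22] read 'c'  n1⇒n2
[23] read 'e'  n2⇒n1 ·f
[24] read 'c'  n1⇒n2
[25] read 'c'  n2⇒n3
[26] read 'e'  n3⇒n4
[27] read 'c'  n4⇒n5
[28] read 'c'  n5⇒n6  ** P0@[23:28]
[29] read 'a'  n6⇒n15 ·f  ** P3@[28:29]
[30] read 'a'  n15⇒n11 ·f
[31] read 'e'  n11⇒n1 ·f
[32] read 'c'  n1⇒n2
[33] read 'c'  n2⇒n3
[34] read 'e'  n3⇒n4
[35] read 'c'  n4⇒n5
[36] read 'c'  n5⇒n6  ** P0@[31:36]
[37] read 'b'  n6⇒n0 ·f
[38] read 'a'  n0⇒n11
[39] read 'a'  n11⇒n11 ·f
[40] read 'c'  n11⇒n12
[41] read 'a'  n12⇒n13  ** P2@[39:41],P3@[40:41]
[42] read 'c'  n13⇒n12 ·f
[43] read 'b'  n12⇒n0 ·f
[44] read 'c'  n0⇒n14
[45] read 'e'  n14⇒n1 ·f
[46] read 'd'  n1⇒n7 ·f
[47] read 'a'  n7⇒n11 ·f
[48] read 'b'  n11⇒n0 ·f
[49] read 'a'  n0⇒n11
[50] read 'a'  n11⇒n11 ·f
[51] read 'c'  n11⇒n12
[52] read 'a'  n12⇒n13  ** P2@[50:52],P3@[51:52]
[53] read 'a'  n13⇒n11 ·f
[54] read 'd'  n11⇒n7 ·f
[55] read 'e'  n7⇒n8
[56] read 'a'  n8⇒n9
[57] read 'c'  n9⇒n10  ** P1@[54:57]
[58] read 'd'  n10⇒n7 ·f
[59] read 'b'  n7⇒n0 ·f
[60] read 'd'  n0⇒n7
[61] read 'd'  n7⇒n7 ·f
[62] read 'e'  n7⇒n8
[63] read 'e'  n8⇒n1 ·f
[64] read 'c'  n1⇒n2
[65] read 'c'  n2⇒n3
[66] read 'e'  n3⇒n4
[67] read 'c'  n4⇒n5
[68] read 'c'  n5⇒n6  ** P0@[63:68]
[69] read 'e'  n6⇒n4 ·f
[70] read 'e'  n4⇒n1 ·f
[71] read 'a'  n1⇒n11 ·f
[72] read 'c'  n11⇒n12

Result: [[7,1],[9,3],[13,3],[18,2],[18,3],[20,2],[20,3],[28,0],[29,3],[36,0],[41,2],[41,3],[52,2],[52,3],[57,1],[68,0]]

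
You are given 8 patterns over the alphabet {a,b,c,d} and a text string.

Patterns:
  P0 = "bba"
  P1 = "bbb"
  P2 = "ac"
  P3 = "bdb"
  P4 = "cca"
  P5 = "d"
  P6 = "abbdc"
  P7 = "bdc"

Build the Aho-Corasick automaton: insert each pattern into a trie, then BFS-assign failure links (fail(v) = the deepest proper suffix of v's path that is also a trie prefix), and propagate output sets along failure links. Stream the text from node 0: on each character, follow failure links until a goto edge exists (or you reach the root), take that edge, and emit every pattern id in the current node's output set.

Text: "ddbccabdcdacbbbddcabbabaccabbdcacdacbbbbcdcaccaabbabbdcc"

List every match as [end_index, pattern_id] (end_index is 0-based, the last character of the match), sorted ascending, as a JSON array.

Build automaton:
Trie (insert patterns):
  n0 'ε': a→5 b→1 c→9 d→12
  n1 'b': b→2 d→7
  n2 'bb': a→3 b→4
  n3 'bba': ·  ←P0
  n4 'bbb': ·  ←P1
  n5 'a': b→13 c→6
  n6 'ac': ·  ←P2
  n7 'bd': b→8 c→17
  n8 'bdb': ·  ←P3
  n9 'c': c→10
  n10 'cc': a→11
  n11 'cca': ·  ←P4
  n12 'd': ·  ←P5
  n13 'ab': b→14
  n14 'abb': d→15
  n15 'abbd': c→16
  n16 'abbdc': ·  ←P6
  n17 'bdc': ·  ←P7

BFS fail/out derivation:
  fail(1) 'b': from fail(0)=0 chase 'b': 0 ⇒ 0;  out=∅∪out(0)=∅
  fail(5) 'a': from fail(0)=0 chase 'a': 0 ⇒ 0;  out=∅∪out(0)=∅
  fail(9) 'c': from fail(0)=0 chase 'c': 0 ⇒ 0;  out=∅∪out(0)=∅
  fail(12) 'd': from fail(0)=0 chase 'd': 0 ⇒ 0;  out={5}∪out(0)={5}
  fail(2) 'bb': from fail(1)=0 chase 'b': 0 ⇒ 1;  out=∅∪out(1)=∅
  fail(6) 'ac': from fail(5)=0 chase 'c': 0 ⇒ 9;  out={2}∪out(9)={2}
  fail(7) 'bd': from fail(1)=0 chase 'd': 0 ⇒ 12;  out=∅∪out(12)={5}
  fail(10) 'cc': from fail(9)=0 chase 'c': 0 ⇒ 9;  out=∅∪out(9)=∅
  fail(13) 'ab': from fail(5)=0 chase 'b': 0 ⇒ 1;  out=∅∪out(1)=∅
  fail(3) 'bba': from fail(2)=1 chase 'a': 1→0 ⇒ 5;  out={0}∪out(5)={0}
  fail(4) 'bbb': from fail(2)=1 chase 'b': 1 ⇒ 2;  out={1}∪out(2)={1}
  fail(8) 'bdb': from fail(7)=12 chase 'b': 12→0 ⇒ 1;  out={3}∪out(1)={3}
  fail(11) 'cca': from fail(10)=9 chase 'a': 9→0 ⇒ 5;  out={4}∪out(5)={4}
  fail(14) 'abb': from fail(13)=1 chase 'b': 1 ⇒ 2;  out=∅∪out(2)=∅
  fail(17) 'bdc': from fail(7)=12 chase 'c': 12→0 ⇒ 9;  out={7}∪out(9)={7}
  fail(15) 'abbd': from fail(14)=2 chase 'd': 2→1 ⇒ 7;  out=∅∪out(7)={5}
  fail(16) 'abbdc': from fail(15)=7 chase 'c': 7 ⇒ 17;  out={6}∪out(17)={6,7}

Text stream:
i=0 'd': node 0→12  ** P5@[0:0]
i=1 'd': node 12→12 (via fail)  ** P5@[1:1]
i=2 'b': node 12→1 (via fail)
i=3 'c': node 1→9 (via fail)
i=4 'c': node 9→10
i=5 'a': node 10→11  ** P4@[3:5]
i=6 'b': node 11→13 (via fail)
i=7 'd': node 13→7 (via fail)  ** P5@[7:7]
i=8 'c': node 7→17  ** P7@[6:8]
i=9 'd': node 17→12 (via fail)  ** P5@[9:9]
i=10 'a': node 12→5 (via fail)
i=11 'c': node 5→6  ** P2@[10:11]
i=12 'b': node 6→1 (via fail)
i=13 'b': node 1→2
i=14 'b': node 2→4  ** P1@[12:14]
i=15 'd': node 4→7 (via fail)  ** P5@[15:15]
i=16 'd': node 7→12 (via fail)  ** P5@[16:16]
i=17 'c': node 12→9 (via fail)
i=18 'a': node 9→5 (via fail)
i=19 'b': node 5→13
i=20 'b': node 13→14
i=21 'a': node 14→3 (via fail)  ** P0@[19:21]
i=22 'b': node 3→13 (via fail)
i=23 'a': node 13→5 (via fail)
i=24 'c': node 5→6  ** P2@[23:24]
i=25 'c': node 6→10 (via fail)
i=26 'a': node 10→11  ** P4@[24:26]
i=27 'b': node 11→13 (via fail)
i=28 'b': node 13→14
i=29 'd': node 14→15  ** P5@[29:29]
i=30 'c': node 15→16  ** P6@[26:30],P7@[28:30]
i=31 'a': node 16→5 (via fail)
i=32 'c': node 5→6  ** P2@[31:32]
i=33 'd': node 6→12 (via fail)  ** P5@[33:33]
i=34 'a': node 12→5 (via fail)
i=35 'c': node 5→6  ** P2@[34:35]
i=36 'b': node 6→1 (via fail)
i=37 'b': node 1→2
i=38 'b': node 2→4  ** P1@[36:38]
i=39 'b': node 4→4 (via fail)  ** P1@[37:39]
i=40 'c': node 4→9 (via fail)
i=41 'd': node 9→12 (via fail)  ** P5@[41:41]
i=42 'c': node 12→9 (via fail)
i=43 'a': node 9→5 (via fail)
i=44 'c': node 5→6  ** P2@[43:44]
i=45 'c': node 6→10 (via fail)
i=46 'a': node 10→11  ** P4@[44:46]
i=47 'a': node 11→5 (via fail)
i=48 'b': node 5→13
i=49 'b': node 13→14
i=50 'a': node 14→3 (via fail)  ** P0@[48:50]
i=51 'b': node 3→13 (via fail)
i=52 'b': node 13→14
i=53 'd': node 14→15  ** P5@[53:53]
i=54 'c': node 15→16  ** P6@[50:54],P7@[52:54]
i=55 'c': node 16→10 (via fail)

All matches (sorted): [[0,5],[1,5],[5,4],[7,5],[8,7],[9,5],[11,2],[14,1],[15,5],[16,5],[21,0],[24,2],[26,4],[29,5],[30,6],[30,7],[32,2],[33,5],[35,2],[38,1],[39,1],[41,5],[44,2],[46,4],[50,0],[53,5],[54,6],[54,7]]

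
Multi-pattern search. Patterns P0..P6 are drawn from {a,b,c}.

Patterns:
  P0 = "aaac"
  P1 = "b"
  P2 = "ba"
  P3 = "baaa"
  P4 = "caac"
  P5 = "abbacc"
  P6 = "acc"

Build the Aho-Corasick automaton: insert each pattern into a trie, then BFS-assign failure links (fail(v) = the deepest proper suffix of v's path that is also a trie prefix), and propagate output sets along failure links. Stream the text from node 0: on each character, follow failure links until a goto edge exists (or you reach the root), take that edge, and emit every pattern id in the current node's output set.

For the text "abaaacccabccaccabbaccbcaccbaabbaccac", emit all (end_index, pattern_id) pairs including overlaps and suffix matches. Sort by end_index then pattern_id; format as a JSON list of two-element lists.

Build automaton:
Trie (insert patterns):
  0='ε' goto a→1 b→5 c→9
  1='a' goto a→2 b→13 c→18
  2='aa' goto a→3
  3='aaa' goto c→4
  4='aaac' goto ·  ←P0
  5='b' goto a→6  ←P1
  6='ba' goto a→7  ←P2
  7='baa' goto a→8
  8='baaa' goto ·  ←P3
  9='c' goto a→10
  10='ca' goto a→11
  11='caa' goto c→12
  12='caac' goto ·  ←P4
  13='ab' goto b→14
  14='abb' goto a→15
  15='abba' goto c→16
  16='abbac' goto c→17
  17='abbacc' goto ·  ←P5
  18='ac' goto c→19
  19='acc' goto ·  ←P6

BFS fail/out derivation:
  n1('a'): parent n0 fail=0; on 'a' 0 → fail=0;  out ∅∪∅=∅
  n5('b'): parent n0 fail=0; on 'b' 0 → fail=0;  out {1}∪∅={1}
  n9('c'): parent n0 fail=0; on 'c' 0 → fail=0;  out ∅∪∅=∅
  n2('aa'): parent n1 fail=0; on 'a' 0 → fail=1;  out ∅∪∅=∅
  n6('ba'): parent n5 fail=0; on 'a' 0 → fail=1;  out {2}∪∅={2}
  n10('ca'): parent n9 fail=0; on 'a' 0 → fail=1;  out ∅∪∅=∅
  n13('ab'): parent n1 fail=0; on 'b' 0 → fail=5;  out ∅∪{1}={1}
  n18('ac'): parent n1 fail=0; on 'c' 0 → fail=9;  out ∅∪∅=∅
  n3('aaa'): parent n2 fail=1; on 'a' 1 → fail=2;  out ∅∪∅=∅
  n7('baa'): parent n6 fail=1; on 'a' 1 → fail=2;  out ∅∪∅=∅
  n11('caa'): parent n10 fail=1; on 'a' 1 → fail=2;  out ∅∪∅=∅
  n14('abb'): parent n13 fail=5; on 'b' 5→0 → fail=5;  out ∅∪{1}={1}
  n19('acc'): parent n18 fail=9; on 'c' 9→0 → fail=9;  out {6}∪∅={6}
  n4('aaac'): parent n3 fail=2; on 'c' 2→1 → fail=18;  out {0}∪∅={0}
  n8('baaa'): parent n7 fail=2; on 'a' 2 → fail=3;  out {3}∪∅={3}
  n12('caac'): parent n11 fail=2; on 'c' 2→1 → fail=18;  out {4}∪∅={4}
  n15('abba'): parent n14 fail=5; on 'a' 5 → fail=6;  out ∅∪{2}={2}
  n16('abbac'): parent n15 fail=6; on 'c' 6→1 → fail=18;  out ∅∪∅=∅
  n17('abbacc'): parent n16 fail=18; on 'c' 18 → fail=19;  out {5}∪{6}={5,6}

Text stream:
i=0 'a': node 0→1
i=1 'b': node 1→13  ** P1@[1:1]
i=2 'a': node 13→6 (via fail)  ** P2@[1:2]
i=3 'a': node 6→7
i=4 'a': node 7→8  ** P3@[1:4]
i=5 'c': node 8→4 (via fail)  ** P0@[2:5]
i=6 'c': node 4→19 (via fail)  ** P6@[4:6]
i=7 'c': node 19→9 (via fail)
i=8 'a': node 9→10
i=9 'b': node 10→13 (via fail)  ** P1@[9:9]
i=10 'c': node 13→9 (via fail)
i=11 'c': node 9→9 (via fail)
i=12 'a': node 9→10
i=13 'c': node 10→18 (via fail)
i=14 'c': node 18→19  ** P6@[12:14]
i=15 'a': node 19→10 (via fail)
i=16 'b': node 10→13 (via fail)  ** P1@[16:16]
i=17 'b': node 13→14  ** P1@[17:17]
i=18 'a': node 14→15  ** P2@[17:18]
i=19 'c': node 15→16
i=20 'c': node 16→17  ** P5@[15:20],P6@[18:20]
i=21 'b': node 17→5 (via fail)  ** P1@[21:21]
i=22 'c': node 5→9 (via fail)
i=23 'a': node 9→10
i=24 'c': node 10→18 (via fail)
i=25 'c': node 18→19  ** P6@[23:25]
i=26 'b': node 19→5 (via fail)  ** P1@[26:26]
i=27 'a': node 5→6  ** P2@[26:27]
i=28 'a': node 6→7
i=29 'b': node 7→13 (via fail)  ** P1@[29:29]
i=30 'b': node 13→14  ** P1@[30:30]
i=31 'a': node 14→15  ** P2@[30:31]
i=32 'c': node 15→16
i=33 'c': node 16→17  ** P5@[28:33],P6@[31:33]
i=34 'a': node 17→10 (via fail)
i=35 'c': node 10→18 (via fail)

Result: [[1,1],[2,2],[4,3],[5,0],[6,6],[9,1],[14,6],[16,1],[17,1],[18,2],[20,5],[20,6],[21,1],[25,6],[26,1],[27,2],[29,1],[30,1],[31,2],[33,5],[33,6]]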